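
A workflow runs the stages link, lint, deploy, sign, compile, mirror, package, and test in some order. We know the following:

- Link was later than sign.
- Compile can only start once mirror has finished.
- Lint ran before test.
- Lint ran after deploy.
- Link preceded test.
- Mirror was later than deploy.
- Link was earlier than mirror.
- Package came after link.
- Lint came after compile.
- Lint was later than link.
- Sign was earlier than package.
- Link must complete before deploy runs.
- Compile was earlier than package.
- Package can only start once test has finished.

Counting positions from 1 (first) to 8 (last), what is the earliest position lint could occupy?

Compile, deploy, link, mirror, and sign must all come before lint — 5 forced predecessors.
Nothing else is forced ahead of lint, so its earliest slot is position 5 + 1 = 6.

6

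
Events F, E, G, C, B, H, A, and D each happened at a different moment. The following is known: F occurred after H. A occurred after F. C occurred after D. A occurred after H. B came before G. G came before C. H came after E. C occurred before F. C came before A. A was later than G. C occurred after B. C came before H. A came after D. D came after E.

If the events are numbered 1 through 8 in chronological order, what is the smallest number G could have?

B must come before G — 1 forced predecessor.
Nothing else is forced ahead of G, so its earliest slot is position 1 + 1 = 2.

2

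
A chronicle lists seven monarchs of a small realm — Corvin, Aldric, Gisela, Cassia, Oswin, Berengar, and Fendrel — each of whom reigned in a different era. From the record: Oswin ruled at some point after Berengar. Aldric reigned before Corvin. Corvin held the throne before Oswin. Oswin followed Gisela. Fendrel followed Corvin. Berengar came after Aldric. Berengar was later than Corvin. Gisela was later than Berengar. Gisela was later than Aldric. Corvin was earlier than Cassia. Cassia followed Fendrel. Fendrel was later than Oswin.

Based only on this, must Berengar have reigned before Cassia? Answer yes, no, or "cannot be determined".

yes

Chain the constraints: Berengar → Oswin → Fendrel → Cassia. Each link is directly stated, so Berengar comes before Cassia.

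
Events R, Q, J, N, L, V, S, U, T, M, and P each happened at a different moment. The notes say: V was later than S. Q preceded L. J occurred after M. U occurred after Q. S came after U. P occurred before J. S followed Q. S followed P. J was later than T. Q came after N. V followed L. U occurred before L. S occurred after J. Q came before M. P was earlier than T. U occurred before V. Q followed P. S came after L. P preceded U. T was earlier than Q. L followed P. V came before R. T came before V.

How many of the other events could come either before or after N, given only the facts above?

2

Forced after N: J, L, M, Q, R, S, U, and V.
That leaves P and T with no forced order relative to N — 2.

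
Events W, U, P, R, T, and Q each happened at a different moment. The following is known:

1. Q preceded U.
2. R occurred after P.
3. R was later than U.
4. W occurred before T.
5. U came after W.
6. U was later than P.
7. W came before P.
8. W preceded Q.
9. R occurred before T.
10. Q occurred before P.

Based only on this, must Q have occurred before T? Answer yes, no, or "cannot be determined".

Chain the constraints: Q → U → R → T. Each link is directly stated, so Q comes before T.

yes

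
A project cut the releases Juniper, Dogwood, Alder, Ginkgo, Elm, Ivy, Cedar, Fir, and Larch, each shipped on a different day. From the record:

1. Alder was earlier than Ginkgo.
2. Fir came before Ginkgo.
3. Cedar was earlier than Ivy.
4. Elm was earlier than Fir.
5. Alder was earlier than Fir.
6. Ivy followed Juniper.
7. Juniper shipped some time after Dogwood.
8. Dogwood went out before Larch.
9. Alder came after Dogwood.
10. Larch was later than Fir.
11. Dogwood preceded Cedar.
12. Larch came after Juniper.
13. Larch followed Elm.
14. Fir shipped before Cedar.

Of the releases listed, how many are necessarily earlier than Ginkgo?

Directly stated before Ginkgo: Alder and Fir.
Dogwood reaches Ginkgo via Dogwood → Alder → Ginkgo.
Elm reaches Ginkgo via Elm → Fir → Ginkgo.
No chain forces Larch (or any of the others) ahead of Ginkgo.
That's Alder, Dogwood, Elm, and Fir — 4 in all.

4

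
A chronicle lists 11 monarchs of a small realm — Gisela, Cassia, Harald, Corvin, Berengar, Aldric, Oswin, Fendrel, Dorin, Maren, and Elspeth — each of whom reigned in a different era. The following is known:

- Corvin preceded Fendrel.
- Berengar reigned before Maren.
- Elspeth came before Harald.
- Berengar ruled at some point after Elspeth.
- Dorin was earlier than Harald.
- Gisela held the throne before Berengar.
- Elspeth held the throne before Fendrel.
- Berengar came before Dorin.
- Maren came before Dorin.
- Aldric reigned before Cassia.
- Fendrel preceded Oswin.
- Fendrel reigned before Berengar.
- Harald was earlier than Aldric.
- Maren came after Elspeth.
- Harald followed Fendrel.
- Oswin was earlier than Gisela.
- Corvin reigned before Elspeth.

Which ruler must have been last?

Every other ruler has a chain of constraints placing them before Cassia, so Cassia is last.

Cassia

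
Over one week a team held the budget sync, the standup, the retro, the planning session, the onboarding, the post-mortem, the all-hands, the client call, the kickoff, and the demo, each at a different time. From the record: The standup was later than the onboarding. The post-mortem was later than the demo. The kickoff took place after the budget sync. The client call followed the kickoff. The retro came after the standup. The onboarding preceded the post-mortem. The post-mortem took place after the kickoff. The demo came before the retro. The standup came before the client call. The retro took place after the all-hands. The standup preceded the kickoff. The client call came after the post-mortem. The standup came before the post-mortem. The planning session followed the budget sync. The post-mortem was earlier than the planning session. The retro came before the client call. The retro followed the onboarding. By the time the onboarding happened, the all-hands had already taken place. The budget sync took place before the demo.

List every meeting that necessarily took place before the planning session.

Directly stated before the planning session: the budget sync and the post-mortem.
The all-hands reaches the planning session via the all-hands → the onboarding → the post-mortem → the planning session.
The demo reaches the planning session via the demo → the post-mortem → the planning session.
The kickoff reaches the planning session via the kickoff → the post-mortem → the planning session.
Likewise the onboarding and the standup each reach the planning session by chaining the stated constraints.
No chain forces the retro (or any of the others) ahead of the planning session.

the all-hands, the budget sync, the demo, the kickoff, the onboarding, the post-mortem, the standup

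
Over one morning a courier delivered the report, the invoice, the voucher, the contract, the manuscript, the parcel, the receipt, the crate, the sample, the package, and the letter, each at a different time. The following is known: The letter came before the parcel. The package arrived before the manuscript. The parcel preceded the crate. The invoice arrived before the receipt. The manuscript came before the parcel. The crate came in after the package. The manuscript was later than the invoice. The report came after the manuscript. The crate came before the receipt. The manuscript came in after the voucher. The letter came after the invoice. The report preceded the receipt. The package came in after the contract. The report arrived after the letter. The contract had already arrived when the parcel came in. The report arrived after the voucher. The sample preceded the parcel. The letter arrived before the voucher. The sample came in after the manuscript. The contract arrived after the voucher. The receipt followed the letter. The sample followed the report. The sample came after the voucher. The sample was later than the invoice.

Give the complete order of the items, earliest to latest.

the invoice, the letter, the voucher, the contract, the package, the manuscript, the report, the sample, the parcel, the crate, the receipt

The constraints fix every adjacent pair, so only one ordering works:
the invoice → the letter → the voucher → the contract → the package → the manuscript → the report → the sample → the parcel → the crate → the receipt.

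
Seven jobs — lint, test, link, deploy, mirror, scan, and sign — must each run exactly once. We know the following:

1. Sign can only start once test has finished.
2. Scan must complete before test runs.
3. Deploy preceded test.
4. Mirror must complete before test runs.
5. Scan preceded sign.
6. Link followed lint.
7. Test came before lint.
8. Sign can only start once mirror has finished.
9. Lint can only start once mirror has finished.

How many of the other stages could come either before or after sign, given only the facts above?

Forced before sign: deploy, mirror, scan, and test.
That leaves link and lint with no forced order relative to sign — 2.

2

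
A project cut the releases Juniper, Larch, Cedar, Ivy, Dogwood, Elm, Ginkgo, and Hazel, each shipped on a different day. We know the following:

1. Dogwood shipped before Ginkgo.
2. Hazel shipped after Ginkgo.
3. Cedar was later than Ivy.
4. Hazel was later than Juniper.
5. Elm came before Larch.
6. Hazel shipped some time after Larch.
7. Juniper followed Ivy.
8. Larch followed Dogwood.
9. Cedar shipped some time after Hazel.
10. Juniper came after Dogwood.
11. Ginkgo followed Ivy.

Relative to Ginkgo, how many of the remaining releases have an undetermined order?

3

Forced before Ginkgo: Dogwood and Ivy; forced after Ginkgo: Cedar and Hazel.
That leaves Elm, Juniper, and Larch with no forced order relative to Ginkgo — 3.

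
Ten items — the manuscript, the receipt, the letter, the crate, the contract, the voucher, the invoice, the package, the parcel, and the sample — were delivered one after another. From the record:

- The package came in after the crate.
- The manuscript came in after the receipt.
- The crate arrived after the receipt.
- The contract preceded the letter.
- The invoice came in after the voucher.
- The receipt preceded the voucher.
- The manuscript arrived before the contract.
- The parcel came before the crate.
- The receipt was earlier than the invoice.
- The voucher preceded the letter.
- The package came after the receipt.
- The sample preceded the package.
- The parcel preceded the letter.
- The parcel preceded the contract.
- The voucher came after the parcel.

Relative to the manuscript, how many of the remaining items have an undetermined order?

6

Forced before the manuscript: the receipt; forced after the manuscript: the contract and the letter.
That leaves the crate, the invoice, the package, the parcel, the sample, and the voucher with no forced order relative to the manuscript — 6.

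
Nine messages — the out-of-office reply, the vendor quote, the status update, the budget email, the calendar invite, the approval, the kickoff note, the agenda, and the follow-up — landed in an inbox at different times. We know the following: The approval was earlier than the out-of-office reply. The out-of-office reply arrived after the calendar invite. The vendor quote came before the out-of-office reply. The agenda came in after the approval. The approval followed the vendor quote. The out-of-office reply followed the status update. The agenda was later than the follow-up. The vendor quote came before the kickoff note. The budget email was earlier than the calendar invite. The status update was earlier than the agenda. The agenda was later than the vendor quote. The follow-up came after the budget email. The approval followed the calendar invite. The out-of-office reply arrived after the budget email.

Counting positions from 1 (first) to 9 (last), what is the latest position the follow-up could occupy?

The follow-up must come before the agenda — 1 message forced after it.
Everything else can be placed before the follow-up in some valid order, so the follow-up can sit as late as position 9 − 1 = 8.

8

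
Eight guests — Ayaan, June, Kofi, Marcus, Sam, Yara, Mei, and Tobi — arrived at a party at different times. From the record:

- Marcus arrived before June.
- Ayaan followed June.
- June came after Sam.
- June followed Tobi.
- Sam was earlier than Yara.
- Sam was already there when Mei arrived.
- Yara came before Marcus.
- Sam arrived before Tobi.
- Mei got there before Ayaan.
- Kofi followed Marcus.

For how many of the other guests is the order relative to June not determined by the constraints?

Forced before June: Marcus, Sam, Tobi, and Yara; forced after June: Ayaan.
That leaves Kofi and Mei with no forced order relative to June — 2.

2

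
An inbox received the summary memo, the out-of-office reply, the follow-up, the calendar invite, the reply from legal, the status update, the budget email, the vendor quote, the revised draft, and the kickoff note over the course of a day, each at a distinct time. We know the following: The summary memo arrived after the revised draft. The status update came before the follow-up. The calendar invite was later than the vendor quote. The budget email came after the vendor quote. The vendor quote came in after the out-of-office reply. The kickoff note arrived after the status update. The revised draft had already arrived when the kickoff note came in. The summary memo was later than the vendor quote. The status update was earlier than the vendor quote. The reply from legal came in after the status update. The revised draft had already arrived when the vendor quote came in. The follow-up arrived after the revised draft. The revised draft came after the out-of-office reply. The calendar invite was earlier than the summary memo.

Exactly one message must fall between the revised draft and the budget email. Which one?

the vendor quote

Tracing the constraints gives the revised draft → the vendor quote → the budget email, so the vendor quote sits after the revised draft and before the budget email.
No other message is forced both after the revised draft and before the budget email.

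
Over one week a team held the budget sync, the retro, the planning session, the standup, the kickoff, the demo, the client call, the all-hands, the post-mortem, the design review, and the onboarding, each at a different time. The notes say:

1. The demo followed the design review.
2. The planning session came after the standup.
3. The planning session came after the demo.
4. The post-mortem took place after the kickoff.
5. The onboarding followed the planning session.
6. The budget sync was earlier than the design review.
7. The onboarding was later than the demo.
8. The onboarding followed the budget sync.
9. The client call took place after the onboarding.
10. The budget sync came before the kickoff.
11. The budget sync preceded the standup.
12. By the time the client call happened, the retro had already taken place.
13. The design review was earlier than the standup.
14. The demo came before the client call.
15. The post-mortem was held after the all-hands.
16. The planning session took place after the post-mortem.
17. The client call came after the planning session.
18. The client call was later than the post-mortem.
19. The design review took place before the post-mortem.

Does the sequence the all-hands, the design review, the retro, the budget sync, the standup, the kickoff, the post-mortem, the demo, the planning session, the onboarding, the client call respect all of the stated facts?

no

The constraints require the budget sync before the design review, but in the proposed sequence the design review appears ahead of the budget sync. That one violation is enough.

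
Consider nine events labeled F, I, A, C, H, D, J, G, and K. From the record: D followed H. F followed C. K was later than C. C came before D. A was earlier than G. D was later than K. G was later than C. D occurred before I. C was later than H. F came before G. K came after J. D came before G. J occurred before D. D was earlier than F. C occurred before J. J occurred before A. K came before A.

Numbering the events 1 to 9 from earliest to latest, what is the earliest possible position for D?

5

C, H, J, and K must all come before D — 4 forced predecessors.
Nothing else is forced ahead of D, so its earliest slot is position 4 + 1 = 5.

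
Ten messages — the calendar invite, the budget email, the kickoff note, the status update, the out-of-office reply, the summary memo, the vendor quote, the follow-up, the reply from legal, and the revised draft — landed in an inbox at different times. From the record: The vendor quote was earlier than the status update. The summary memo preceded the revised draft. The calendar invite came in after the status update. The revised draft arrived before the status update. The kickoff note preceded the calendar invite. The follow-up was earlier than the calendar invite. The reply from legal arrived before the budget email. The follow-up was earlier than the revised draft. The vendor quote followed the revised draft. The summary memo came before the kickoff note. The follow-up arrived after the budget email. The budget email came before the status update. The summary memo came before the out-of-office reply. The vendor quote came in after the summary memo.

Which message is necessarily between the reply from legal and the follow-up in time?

the budget email

Tracing the constraints gives the reply from legal → the budget email → the follow-up, so the budget email sits after the reply from legal and before the follow-up.
No other message is forced both after the reply from legal and before the follow-up.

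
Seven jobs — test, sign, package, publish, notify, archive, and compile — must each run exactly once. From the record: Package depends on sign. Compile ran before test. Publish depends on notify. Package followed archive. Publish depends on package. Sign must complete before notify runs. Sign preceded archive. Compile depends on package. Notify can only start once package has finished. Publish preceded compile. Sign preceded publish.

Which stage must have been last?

test

Every other stage has a chain of constraints placing it before test, so test is last.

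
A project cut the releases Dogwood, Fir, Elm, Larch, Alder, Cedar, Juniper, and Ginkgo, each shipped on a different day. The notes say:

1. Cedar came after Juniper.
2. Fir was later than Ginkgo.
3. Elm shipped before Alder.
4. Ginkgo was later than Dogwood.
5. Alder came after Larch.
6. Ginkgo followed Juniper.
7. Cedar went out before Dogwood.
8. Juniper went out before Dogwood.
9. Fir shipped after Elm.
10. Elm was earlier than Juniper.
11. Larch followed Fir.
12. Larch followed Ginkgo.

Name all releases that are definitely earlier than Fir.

Directly stated before Fir: Elm and Ginkgo.
Cedar reaches Fir via Cedar → Dogwood → Ginkgo → Fir.
Dogwood reaches Fir via Dogwood → Ginkgo → Fir.
Juniper reaches Fir via Juniper → Ginkgo → Fir.

Cedar, Dogwood, Elm, Ginkgo, Juniper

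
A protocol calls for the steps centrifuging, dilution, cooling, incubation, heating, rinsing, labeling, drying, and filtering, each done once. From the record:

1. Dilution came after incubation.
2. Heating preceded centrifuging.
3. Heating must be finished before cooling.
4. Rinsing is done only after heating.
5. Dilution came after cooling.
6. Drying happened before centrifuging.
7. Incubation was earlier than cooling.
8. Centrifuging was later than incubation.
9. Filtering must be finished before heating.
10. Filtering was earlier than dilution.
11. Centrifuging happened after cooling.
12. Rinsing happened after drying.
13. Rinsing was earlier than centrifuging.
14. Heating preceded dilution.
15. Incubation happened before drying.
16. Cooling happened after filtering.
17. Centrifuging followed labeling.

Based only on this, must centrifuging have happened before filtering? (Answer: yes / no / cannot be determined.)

no

Tracing the constraints gives filtering → cooling → centrifuging, so filtering must come before centrifuging.
That means centrifuging cannot be before filtering.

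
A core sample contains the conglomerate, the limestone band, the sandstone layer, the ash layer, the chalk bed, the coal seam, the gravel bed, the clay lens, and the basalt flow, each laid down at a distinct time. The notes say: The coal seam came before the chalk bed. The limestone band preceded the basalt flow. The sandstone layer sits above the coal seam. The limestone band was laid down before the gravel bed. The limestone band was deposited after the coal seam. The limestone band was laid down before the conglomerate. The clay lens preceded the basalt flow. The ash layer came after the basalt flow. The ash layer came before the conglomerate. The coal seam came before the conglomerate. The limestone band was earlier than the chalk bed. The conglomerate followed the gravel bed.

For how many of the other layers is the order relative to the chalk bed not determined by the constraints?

6

Forced before the chalk bed: the coal seam and the limestone band.
That leaves the ash layer, the basalt flow, the clay lens, the conglomerate, the gravel bed, and the sandstone layer with no forced order relative to the chalk bed — 6.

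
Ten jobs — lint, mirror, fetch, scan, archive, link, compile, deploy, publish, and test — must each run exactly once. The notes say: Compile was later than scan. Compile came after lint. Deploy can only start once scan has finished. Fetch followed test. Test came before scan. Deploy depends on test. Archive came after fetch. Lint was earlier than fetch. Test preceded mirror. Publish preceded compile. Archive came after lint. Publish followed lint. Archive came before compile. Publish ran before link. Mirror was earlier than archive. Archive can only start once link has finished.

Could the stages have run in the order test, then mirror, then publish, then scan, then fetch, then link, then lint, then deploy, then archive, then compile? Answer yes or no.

The constraints require lint before fetch, but in the proposed sequence fetch appears ahead of lint. That one violation is enough.

no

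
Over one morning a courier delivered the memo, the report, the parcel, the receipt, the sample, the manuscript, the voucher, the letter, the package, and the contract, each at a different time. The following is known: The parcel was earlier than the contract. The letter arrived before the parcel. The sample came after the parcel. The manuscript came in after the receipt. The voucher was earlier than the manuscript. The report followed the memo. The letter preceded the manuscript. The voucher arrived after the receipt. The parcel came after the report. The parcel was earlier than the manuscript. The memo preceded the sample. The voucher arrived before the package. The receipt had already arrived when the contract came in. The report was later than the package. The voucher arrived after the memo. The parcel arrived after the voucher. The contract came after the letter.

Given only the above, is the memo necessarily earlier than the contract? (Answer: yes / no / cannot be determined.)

Chain the constraints: the memo → the voucher → the parcel → the contract. Each link is directly stated, so the memo comes before the contract.

yes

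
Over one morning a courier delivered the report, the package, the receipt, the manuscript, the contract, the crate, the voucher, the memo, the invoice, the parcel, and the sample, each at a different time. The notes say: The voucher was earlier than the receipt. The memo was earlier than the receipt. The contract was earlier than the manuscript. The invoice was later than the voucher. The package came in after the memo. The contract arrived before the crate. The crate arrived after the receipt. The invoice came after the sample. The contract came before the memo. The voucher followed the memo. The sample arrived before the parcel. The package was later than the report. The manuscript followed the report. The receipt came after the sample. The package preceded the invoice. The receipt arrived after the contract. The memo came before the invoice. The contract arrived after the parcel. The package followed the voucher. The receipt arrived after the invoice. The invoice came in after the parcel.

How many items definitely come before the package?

6

Directly stated before the package: the memo, the report, and the voucher.
The contract reaches the package via the contract → the memo → the package.
The parcel reaches the package via the parcel → the contract → the memo → the package.
The sample reaches the package via the sample → the parcel → the contract → the memo → the package.
No chain forces the crate (or any of the others) ahead of the package.
That's the contract, the memo, the parcel, the report, the sample, and the voucher — 6 in all.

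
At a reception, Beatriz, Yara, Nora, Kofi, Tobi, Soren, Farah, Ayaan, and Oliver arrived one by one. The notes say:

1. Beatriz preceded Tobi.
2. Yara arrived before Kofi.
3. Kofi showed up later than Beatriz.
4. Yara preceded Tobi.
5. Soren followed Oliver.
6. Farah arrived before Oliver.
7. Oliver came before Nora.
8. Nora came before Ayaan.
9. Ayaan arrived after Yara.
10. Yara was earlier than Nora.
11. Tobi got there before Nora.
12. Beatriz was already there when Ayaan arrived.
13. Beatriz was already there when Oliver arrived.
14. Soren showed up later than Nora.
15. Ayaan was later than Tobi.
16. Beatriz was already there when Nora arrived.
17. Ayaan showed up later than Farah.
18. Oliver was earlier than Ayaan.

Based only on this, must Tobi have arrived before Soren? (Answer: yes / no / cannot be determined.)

yes

Chain the constraints: Tobi → Nora → Soren. Each link is directly stated, so Tobi comes before Soren.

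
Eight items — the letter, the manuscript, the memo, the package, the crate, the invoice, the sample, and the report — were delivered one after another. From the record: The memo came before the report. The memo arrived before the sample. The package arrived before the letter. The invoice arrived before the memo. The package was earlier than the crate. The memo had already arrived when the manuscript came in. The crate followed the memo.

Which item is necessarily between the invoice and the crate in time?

the memo

Tracing the constraints gives the invoice → the memo → the crate, so the memo sits after the invoice and before the crate.
No other item is forced both after the invoice and before the crate.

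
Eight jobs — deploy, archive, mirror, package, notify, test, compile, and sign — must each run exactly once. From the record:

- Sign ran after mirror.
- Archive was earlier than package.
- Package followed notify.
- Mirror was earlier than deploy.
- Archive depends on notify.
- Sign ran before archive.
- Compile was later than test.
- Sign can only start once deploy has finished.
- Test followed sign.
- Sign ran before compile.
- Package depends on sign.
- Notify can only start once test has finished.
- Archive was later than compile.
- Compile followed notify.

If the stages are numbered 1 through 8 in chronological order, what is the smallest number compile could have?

Deploy, mirror, notify, sign, and test must all come before compile — 5 forced predecessors.
Nothing else is forced ahead of compile, so its earliest slot is position 5 + 1 = 6.

6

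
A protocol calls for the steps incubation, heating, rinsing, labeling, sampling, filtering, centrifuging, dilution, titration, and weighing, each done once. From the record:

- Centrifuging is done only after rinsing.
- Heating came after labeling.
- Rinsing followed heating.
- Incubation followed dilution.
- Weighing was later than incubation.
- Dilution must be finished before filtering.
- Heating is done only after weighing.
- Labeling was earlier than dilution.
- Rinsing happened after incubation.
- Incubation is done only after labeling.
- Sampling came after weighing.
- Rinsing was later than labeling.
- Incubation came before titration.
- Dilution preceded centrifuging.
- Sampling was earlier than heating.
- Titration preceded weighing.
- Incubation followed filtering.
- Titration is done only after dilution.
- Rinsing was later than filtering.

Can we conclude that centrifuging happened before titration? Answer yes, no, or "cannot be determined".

no

Tracing the constraints gives titration → weighing → heating → rinsing → centrifuging, so titration must come before centrifuging.
That means centrifuging cannot be before titration.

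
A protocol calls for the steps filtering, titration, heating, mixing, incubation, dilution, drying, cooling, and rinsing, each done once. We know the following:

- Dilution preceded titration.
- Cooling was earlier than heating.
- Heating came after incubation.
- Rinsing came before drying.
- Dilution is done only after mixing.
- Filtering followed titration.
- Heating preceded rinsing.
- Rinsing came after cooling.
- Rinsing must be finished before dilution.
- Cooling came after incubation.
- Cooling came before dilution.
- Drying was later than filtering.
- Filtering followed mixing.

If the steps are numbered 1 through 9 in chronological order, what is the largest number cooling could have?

Cooling must come before dilution, drying, filtering, heating, rinsing, and titration — 6 steps forced after it.
Everything else can be placed before cooling in some valid order, so cooling can sit as late as position 9 − 6 = 3.

3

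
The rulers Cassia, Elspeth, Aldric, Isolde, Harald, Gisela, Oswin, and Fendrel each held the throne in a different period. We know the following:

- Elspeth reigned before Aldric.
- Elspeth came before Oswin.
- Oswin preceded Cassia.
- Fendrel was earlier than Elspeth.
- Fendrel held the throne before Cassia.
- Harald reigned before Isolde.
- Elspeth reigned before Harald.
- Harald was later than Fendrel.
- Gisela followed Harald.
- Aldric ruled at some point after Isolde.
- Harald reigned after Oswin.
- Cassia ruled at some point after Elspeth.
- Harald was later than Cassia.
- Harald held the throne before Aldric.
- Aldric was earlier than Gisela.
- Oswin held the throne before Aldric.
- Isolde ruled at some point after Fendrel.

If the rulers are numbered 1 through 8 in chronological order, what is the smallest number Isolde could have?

Cassia, Elspeth, Fendrel, Harald, and Oswin must all come before Isolde — 5 forced predecessors.
Nothing else is forced ahead of Isolde, so their earliest slot is position 5 + 1 = 6.

6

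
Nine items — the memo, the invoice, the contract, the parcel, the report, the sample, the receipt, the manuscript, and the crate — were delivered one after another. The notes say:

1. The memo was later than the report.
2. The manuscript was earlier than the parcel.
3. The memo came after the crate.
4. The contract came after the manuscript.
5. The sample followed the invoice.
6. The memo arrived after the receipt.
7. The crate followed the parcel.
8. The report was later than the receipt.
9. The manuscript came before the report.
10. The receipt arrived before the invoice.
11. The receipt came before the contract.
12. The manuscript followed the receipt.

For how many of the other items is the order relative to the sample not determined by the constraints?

6

Forced before the sample: the invoice and the receipt.
That leaves the contract, the crate, the manuscript, the memo, the parcel, and the report with no forced order relative to the sample — 6.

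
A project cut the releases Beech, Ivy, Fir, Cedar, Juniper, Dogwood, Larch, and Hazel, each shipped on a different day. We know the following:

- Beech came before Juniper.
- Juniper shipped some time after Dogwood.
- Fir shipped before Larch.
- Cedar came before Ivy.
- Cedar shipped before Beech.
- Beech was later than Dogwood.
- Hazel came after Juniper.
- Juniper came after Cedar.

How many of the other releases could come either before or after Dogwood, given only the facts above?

4

Forced after Dogwood: Beech, Hazel, and Juniper.
That leaves Cedar, Fir, Ivy, and Larch with no forced order relative to Dogwood — 4.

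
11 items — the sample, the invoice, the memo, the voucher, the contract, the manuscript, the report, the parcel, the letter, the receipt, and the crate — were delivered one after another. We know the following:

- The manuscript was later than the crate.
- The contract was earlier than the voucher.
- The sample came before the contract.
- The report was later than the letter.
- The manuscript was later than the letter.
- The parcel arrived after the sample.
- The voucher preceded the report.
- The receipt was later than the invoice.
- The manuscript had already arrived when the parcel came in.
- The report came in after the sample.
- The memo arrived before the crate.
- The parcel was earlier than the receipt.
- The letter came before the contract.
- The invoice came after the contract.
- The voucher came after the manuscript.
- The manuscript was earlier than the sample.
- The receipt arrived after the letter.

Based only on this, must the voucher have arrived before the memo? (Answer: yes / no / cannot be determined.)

Tracing the constraints gives the memo → the crate → the manuscript → the voucher, so the memo must come before the voucher.
That means the voucher cannot be before the memo.

no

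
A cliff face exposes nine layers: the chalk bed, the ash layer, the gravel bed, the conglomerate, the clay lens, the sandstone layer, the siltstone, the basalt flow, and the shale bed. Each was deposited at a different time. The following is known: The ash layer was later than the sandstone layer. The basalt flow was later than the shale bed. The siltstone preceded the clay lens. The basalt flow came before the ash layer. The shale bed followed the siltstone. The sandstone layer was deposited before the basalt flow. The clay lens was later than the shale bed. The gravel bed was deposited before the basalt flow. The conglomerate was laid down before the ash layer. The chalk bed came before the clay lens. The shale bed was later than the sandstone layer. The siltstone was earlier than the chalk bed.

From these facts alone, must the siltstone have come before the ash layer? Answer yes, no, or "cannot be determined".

Chain the constraints: the siltstone → the shale bed → the basalt flow → the ash layer. Each link is directly stated, so the siltstone comes before the ash layer.

yes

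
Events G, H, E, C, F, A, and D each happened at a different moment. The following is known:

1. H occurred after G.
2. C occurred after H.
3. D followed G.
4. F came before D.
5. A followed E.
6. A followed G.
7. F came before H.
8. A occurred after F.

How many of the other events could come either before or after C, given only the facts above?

3

Forced before C: F, G, and H.
That leaves A, D, and E with no forced order relative to C — 3.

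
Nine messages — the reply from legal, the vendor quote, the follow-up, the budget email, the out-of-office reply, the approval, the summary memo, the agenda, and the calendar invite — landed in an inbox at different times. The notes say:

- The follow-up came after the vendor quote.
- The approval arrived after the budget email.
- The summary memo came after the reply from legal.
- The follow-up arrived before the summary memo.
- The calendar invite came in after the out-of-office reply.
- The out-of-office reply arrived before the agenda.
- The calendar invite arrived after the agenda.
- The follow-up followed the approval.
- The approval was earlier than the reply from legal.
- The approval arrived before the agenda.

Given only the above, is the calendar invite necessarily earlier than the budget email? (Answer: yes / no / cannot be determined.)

Tracing the constraints gives the budget email → the approval → the agenda → the calendar invite, so the budget email must come before the calendar invite.
That means the calendar invite cannot be before the budget email.

no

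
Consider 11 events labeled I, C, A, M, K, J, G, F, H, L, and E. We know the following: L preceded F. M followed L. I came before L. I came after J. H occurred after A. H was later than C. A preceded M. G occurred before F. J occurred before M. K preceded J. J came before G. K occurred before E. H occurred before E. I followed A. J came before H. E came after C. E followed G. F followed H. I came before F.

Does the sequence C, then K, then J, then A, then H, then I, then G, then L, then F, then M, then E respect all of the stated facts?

Check each stated constraint against the proposed order — e.g. K is ahead of E; C is ahead of E. Every pair is in the required order; nothing is violated.

yes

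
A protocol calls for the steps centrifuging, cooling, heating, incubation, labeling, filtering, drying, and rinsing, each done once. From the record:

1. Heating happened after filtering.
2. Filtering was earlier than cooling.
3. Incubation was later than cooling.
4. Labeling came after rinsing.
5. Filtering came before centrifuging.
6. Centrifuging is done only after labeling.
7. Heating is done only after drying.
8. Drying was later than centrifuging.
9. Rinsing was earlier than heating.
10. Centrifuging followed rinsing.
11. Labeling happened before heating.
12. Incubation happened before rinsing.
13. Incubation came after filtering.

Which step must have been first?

Filtering has a chain of constraints placing it before every other step, so filtering must be first.

filtering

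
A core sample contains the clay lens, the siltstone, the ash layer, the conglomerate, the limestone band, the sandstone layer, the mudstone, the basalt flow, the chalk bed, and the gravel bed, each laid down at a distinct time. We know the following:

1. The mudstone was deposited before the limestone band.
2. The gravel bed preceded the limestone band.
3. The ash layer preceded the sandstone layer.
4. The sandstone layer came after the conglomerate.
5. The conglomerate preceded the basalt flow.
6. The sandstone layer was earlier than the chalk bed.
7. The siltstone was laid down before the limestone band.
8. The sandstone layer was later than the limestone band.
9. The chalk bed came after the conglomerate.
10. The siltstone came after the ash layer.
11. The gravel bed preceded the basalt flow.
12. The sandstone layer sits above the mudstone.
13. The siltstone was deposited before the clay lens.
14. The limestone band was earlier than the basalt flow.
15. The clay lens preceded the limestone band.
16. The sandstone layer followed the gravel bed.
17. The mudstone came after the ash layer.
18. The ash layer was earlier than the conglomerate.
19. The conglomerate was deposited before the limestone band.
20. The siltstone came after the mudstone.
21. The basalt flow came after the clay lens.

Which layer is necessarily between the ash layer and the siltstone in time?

the mudstone

Tracing the constraints gives the ash layer → the mudstone → the siltstone, so the mudstone sits after the ash layer and before the siltstone.
No other layer is forced both after the ash layer and before the siltstone.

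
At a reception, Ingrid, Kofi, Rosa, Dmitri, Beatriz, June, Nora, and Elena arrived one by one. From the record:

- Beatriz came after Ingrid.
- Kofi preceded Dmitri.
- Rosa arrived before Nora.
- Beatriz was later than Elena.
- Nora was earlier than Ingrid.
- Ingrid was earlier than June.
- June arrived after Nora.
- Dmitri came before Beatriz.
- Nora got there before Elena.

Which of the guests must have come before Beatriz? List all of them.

Directly stated before Beatriz: Dmitri, Elena, and Ingrid.
Kofi reaches Beatriz via Kofi → Dmitri → Beatriz.
Nora reaches Beatriz via Nora → Elena → Beatriz.
Rosa reaches Beatriz via Rosa → Nora → Elena → Beatriz.

Dmitri, Elena, Ingrid, Kofi, Nora, Rosa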